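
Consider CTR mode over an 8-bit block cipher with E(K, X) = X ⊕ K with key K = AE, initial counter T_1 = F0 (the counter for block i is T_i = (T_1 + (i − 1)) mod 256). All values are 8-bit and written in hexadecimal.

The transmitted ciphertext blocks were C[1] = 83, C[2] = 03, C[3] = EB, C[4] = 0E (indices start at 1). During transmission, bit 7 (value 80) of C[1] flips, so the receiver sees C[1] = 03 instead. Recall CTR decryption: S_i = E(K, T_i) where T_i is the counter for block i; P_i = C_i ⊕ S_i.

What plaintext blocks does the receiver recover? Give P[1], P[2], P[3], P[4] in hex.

Only C[1] changed, to 03. In CTR, a change in C_i flips the same bit in P_i only; the keystream is unaffected. Decrypting the received ciphertext:
P[1]: T = F0, S = E(K, T) = 5E; 03 ⊕ 5E = 5D.
P[2]: T = F1, S = E(K, T) = 5F; 03 ⊕ 5F = 5C.
P[3]: T = F2, S = E(K, T) = 5C; EB ⊕ 5C = B7.
P[4]: T = F3, S = E(K, T) = 5D; 0E ⊕ 5D = 53.
Blocks that differ from the original plaintext: P[1].

P[1] = 5D, P[2] = 5C, P[3] = B7, P[4] = 53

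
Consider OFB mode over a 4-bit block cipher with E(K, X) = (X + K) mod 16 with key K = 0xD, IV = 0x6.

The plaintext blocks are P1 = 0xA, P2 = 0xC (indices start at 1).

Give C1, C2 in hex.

OFB encryption: S_i = E(K, S_{i−1}) with S_{0} = IV; C_i = P_i ⊕ S_i.
C1: S = E(K, 0x6) = 0x3; 0xA ⊕ 0x3 = 0x9.
C2: S = E(K, 0x3) = 0x0; 0xC ⊕ 0x0 = 0xC.

C1 = 0x9, C2 = 0xC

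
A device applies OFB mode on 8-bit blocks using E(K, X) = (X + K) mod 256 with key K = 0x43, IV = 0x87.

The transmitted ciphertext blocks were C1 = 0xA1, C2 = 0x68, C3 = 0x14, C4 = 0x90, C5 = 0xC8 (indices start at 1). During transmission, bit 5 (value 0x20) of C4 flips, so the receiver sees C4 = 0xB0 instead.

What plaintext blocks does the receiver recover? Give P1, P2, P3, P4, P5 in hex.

P1 = 0x6B, P2 = 0x65, P3 = 0x44, P4 = 0x23, P5 = 0x1E

OFB decryption: S_i = E(K, S_{i−1}) with S_{0} = IV; P_i = C_i ⊕ S_i.
Only C4 changed, to 0xB0. In OFB, a change in C_i flips the same bit in P_i only; the keystream is unaffected. Decrypting the received ciphertext:
P1: S = E(K, 0x87) = 0xCA; 0xA1 ⊕ 0xCA = 0x6B.
P2: S = E(K, 0xCA) = 0x0D; 0x68 ⊕ 0x0D = 0x65.
P3: S = E(K, 0x0D) = 0x50; 0x14 ⊕ 0x50 = 0x44.
P4: S = E(K, 0x50) = 0x93; 0xB0 ⊕ 0x93 = 0x23.
P5: S = E(K, 0x93) = 0xD6; 0xC8 ⊕ 0xD6 = 0x1E.
Blocks that differ from the original plaintext: P4.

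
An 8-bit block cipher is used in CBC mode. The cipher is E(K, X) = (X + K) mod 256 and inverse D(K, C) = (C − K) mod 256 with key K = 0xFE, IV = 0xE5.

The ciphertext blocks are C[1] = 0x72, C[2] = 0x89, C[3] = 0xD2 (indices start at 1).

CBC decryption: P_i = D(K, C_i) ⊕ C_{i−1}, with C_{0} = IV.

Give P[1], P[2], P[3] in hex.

P[1]: D(K, 0x72) = 0x74; 0x74 ⊕ 0xE5 = 0x91.
P[2]: D(K, 0x89) = 0x8B; 0x8B ⊕ 0x72 = 0xF9.
P[3]: D(K, 0xD2) = 0xD4; 0xD4 ⊕ 0x89 = 0x5D.

P[1] = 0x91, P[2] = 0xF9, P[3] = 0x5D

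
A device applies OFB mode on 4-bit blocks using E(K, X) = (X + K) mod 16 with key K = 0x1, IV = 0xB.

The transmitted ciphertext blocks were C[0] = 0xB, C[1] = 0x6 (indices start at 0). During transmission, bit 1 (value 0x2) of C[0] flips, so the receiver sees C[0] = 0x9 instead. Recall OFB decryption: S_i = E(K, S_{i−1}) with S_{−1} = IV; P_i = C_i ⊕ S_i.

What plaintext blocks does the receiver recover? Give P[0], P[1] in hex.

Only C[0] changed, to 0x9. In OFB, a change in C_i flips the same bit in P_i only; the keystream is unaffected. Decrypting the received ciphertext:
P[0]: S = E(K, 0xB) = 0xC; 0x9 ⊕ 0xC = 0x5.
P[1]: S = E(K, 0xC) = 0xD; 0x6 ⊕ 0xD = 0xB.
Blocks that differ from the original plaintext: P[0].

P[0] = 0x5, P[1] = 0xB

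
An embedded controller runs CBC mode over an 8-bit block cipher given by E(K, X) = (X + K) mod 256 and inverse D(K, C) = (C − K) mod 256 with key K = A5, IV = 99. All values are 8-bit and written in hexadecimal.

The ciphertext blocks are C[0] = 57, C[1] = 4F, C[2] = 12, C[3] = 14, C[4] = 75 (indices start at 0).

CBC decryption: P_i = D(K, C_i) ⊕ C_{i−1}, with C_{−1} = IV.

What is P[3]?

P[3] = 7D

P[3]: D(K, 14) = 6F; 6F ⊕ 12 = 7D.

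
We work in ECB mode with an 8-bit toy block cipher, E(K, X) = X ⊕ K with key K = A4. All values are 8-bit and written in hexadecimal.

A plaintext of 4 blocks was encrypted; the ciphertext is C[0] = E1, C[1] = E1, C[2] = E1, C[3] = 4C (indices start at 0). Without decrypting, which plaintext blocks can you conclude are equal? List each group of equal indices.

ECB encrypts each block independently with the same key, so equal ciphertext blocks imply equal plaintext blocks.
C[0] = C[1] = C[2] = E1, so P[0] = P[1] = P[2].

P[0] = P[1] = P[2]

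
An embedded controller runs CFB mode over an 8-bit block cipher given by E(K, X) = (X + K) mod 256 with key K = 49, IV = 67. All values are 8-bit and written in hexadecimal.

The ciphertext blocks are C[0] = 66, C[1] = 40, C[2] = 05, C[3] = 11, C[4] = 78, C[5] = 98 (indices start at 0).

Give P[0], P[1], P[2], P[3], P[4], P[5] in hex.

P[0] = D6, P[1] = EF, P[2] = 8C, P[3] = 5F, P[4] = 22, P[5] = 59

CFB decryption: P_i = C_i ⊕ E(K, C_{i−1}), with C_{−1} = IV.
P[0]: E(K, 67) = B0; 66 ⊕ B0 = D6.
P[1]: E(K, 66) = AF; 40 ⊕ AF = EF.
P[2]: E(K, 40) = 89; 05 ⊕ 89 = 8C.
P[3]: E(K, 05) = 4E; 11 ⊕ 4E = 5F.
P[4]: E(K, 11) = 5A; 78 ⊕ 5A = 22.
P[5]: E(K, 78) = C1; 98 ⊕ C1 = 59.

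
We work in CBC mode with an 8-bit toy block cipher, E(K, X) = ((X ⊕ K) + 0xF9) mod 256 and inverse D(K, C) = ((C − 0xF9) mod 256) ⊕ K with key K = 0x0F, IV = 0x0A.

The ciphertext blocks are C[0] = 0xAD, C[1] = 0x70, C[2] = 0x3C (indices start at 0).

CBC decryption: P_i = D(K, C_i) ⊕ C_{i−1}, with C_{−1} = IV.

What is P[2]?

P[2]: D(K, 0x3C) = 0x4C; 0x4C ⊕ 0x70 = 0x3C.

P[2] = 0x3C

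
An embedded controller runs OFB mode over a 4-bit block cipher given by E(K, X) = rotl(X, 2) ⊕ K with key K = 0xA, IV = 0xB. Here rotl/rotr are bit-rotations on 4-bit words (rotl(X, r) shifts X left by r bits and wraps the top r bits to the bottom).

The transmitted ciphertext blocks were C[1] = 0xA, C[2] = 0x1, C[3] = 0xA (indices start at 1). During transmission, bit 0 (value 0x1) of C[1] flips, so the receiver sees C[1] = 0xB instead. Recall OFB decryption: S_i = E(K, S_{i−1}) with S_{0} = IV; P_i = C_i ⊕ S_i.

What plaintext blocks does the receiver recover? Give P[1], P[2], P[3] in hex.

P[1] = 0xF, P[2] = 0xA, P[3] = 0xE

Only C[1] changed, to 0xB. In OFB, a change in C_i flips the same bit in P_i only; the keystream is unaffected. Decrypting the received ciphertext:
P[1]: S = E(K, 0xB) = 0x4; 0xB ⊕ 0x4 = 0xF.
P[2]: S = E(K, 0x4) = 0xB; 0x1 ⊕ 0xB = 0xA.
P[3]: S = E(K, 0xB) = 0x4; 0xA ⊕ 0x4 = 0xE.
Blocks that differ from the original plaintext: P[1].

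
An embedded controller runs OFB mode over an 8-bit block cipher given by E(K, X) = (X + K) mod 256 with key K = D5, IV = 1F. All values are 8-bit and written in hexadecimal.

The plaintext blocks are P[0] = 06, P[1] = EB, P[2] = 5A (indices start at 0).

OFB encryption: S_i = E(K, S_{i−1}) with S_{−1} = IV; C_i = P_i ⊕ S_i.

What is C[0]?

C[0] = F2

C[0]: S = E(K, 1F) = F4; 06 ⊕ F4 = F2.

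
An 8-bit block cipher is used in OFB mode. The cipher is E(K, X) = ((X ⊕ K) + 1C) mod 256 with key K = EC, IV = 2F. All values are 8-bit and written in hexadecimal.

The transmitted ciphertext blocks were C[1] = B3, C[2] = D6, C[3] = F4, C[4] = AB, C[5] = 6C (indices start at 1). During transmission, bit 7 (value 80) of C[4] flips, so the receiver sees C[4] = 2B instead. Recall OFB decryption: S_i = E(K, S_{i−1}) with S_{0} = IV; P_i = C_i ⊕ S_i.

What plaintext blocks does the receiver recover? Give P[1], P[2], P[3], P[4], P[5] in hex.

Only C[4] changed, to 2B. In OFB, a change in C_i flips the same bit in P_i only; the keystream is unaffected. Decrypting the received ciphertext:
P[1]: S = E(K, 2F) = DF; B3 ⊕ DF = 6C.
P[2]: S = E(K, DF) = 4F; D6 ⊕ 4F = 99.
P[3]: S = E(K, 4F) = BF; F4 ⊕ BF = 4B.
P[4]: S = E(K, BF) = 6F; 2B ⊕ 6F = 44.
P[5]: S = E(K, 6F) = 9F; 6C ⊕ 9F = F3.
Blocks that differ from the original plaintext: P[4].

P[1] = 6C, P[2] = 99, P[3] = 4B, P[4] = 44, P[5] = F3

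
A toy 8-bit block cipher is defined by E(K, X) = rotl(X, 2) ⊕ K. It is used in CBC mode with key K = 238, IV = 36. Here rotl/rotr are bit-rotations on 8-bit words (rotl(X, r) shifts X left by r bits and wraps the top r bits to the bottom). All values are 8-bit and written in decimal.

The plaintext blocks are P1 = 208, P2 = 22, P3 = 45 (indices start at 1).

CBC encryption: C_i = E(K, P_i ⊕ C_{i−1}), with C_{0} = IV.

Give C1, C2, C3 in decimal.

C1 = 61, C2 = 66, C3 = 83

C1: P1 ⊕ 36 = 244; E(K, 244) = 61.
C2: P2 ⊕ 61 = 43; E(K, 43) = 66.
C3: P3 ⊕ 66 = 111; E(K, 111) = 83.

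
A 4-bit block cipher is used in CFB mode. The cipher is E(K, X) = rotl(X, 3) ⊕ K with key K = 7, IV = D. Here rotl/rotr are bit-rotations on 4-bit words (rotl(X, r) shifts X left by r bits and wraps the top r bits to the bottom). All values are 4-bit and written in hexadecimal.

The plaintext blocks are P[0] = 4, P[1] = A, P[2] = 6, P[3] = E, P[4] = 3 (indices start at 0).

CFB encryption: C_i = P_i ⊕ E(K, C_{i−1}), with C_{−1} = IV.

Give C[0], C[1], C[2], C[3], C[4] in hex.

C[0]: E(K, D) = 9; 4 ⊕ 9 = D.
C[1]: E(K, D) = 9; A ⊕ 9 = 3.
C[2]: E(K, 3) = E; 6 ⊕ E = 8.
C[3]: E(K, 8) = 3; E ⊕ 3 = D.
C[4]: E(K, D) = 9; 3 ⊕ 9 = A.

C[0] = D, C[1] = 3, C[2] = 8, C[3] = D, C[4] = A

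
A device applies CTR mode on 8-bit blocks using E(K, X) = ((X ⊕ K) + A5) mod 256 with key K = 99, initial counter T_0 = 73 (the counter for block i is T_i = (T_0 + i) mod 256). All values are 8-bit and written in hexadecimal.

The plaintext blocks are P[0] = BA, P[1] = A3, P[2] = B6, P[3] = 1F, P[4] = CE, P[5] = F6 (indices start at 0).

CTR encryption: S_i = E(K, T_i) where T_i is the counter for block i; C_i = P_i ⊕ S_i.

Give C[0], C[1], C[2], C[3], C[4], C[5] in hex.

C[0]: T = 73, S = E(K, T) = 8F; BA ⊕ 8F = 35.
C[1]: T = 74, S = E(K, T) = 92; A3 ⊕ 92 = 31.
C[2]: T = 75, S = E(K, T) = 91; B6 ⊕ 91 = 27.
C[3]: T = 76, S = E(K, T) = 94; 1F ⊕ 94 = 8B.
C[4]: T = 77, S = E(K, T) = 93; CE ⊕ 93 = 5D.
C[5]: T = 78, S = E(K, T) = 86; F6 ⊕ 86 = 70.

C[0] = 35, C[1] = 31, C[2] = 27, C[3] = 8B, C[4] = 5D, C[5] = 70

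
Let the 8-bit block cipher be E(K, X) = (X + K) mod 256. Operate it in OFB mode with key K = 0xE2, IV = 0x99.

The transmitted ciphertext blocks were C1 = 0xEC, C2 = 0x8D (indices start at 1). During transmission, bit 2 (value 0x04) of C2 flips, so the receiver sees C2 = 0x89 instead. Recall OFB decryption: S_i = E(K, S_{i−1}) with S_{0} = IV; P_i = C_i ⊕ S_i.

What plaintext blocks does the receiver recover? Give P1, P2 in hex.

Only C2 changed, to 0x89. In OFB, a change in C_i flips the same bit in P_i only; the keystream is unaffected. Decrypting the received ciphertext:
P1: S = E(K, 0x99) = 0x7B; 0xEC ⊕ 0x7B = 0x97.
P2: S = E(K, 0x7B) = 0x5D; 0x89 ⊕ 0x5D = 0xD4.
Blocks that differ from the original plaintext: P2.

P1 = 0x97, P2 = 0xD4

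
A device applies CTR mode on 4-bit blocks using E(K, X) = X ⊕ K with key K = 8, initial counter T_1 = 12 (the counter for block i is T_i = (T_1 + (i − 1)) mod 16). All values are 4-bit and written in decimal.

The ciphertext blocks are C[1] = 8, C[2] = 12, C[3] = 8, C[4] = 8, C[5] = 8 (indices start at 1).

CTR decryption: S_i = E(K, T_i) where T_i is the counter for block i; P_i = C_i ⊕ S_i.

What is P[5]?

P[5] = 0

P[5]: T = 0, S = E(K, T) = 8; 8 ⊕ 8 = 0.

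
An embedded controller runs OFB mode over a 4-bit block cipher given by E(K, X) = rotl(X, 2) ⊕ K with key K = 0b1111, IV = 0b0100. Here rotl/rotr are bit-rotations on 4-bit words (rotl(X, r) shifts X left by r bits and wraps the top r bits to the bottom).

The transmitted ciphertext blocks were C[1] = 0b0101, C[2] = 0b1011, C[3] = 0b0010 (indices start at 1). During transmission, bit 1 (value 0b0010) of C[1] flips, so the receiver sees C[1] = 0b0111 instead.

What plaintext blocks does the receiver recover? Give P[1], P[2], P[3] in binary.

OFB decryption: S_i = E(K, S_{i−1}) with S_{0} = IV; P_i = C_i ⊕ S_i.
Only C[1] changed, to 0b0111. In OFB, a change in C_i flips the same bit in P_i only; the keystream is unaffected. Decrypting the received ciphertext:
P[1]: S = E(K, 0b0100) = 0b1110; 0b0111 ⊕ 0b1110 = 0b1001.
P[2]: S = E(K, 0b1110) = 0b0100; 0b1011 ⊕ 0b0100 = 0b1111.
P[3]: S = E(K, 0b0100) = 0b1110; 0b0010 ⊕ 0b1110 = 0b1100.
Blocks that differ from the original plaintext: P[1].

P[1] = 0b1001, P[2] = 0b1111, P[3] = 0b1100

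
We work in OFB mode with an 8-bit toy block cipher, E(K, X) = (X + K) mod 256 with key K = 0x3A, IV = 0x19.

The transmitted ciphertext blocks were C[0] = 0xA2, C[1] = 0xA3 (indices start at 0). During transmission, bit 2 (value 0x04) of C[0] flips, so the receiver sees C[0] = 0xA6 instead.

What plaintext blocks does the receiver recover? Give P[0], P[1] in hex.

P[0] = 0xF5, P[1] = 0x2E

OFB decryption: S_i = E(K, S_{i−1}) with S_{−1} = IV; P_i = C_i ⊕ S_i.
Only C[0] changed, to 0xA6. In OFB, a change in C_i flips the same bit in P_i only; the keystream is unaffected. Decrypting the received ciphertext:
P[0]: S = E(K, 0x19) = 0x53; 0xA6 ⊕ 0x53 = 0xF5.
P[1]: S = E(K, 0x53) = 0x8D; 0xA3 ⊕ 0x8D = 0x2E.
Blocks that differ from the original plaintext: P[0].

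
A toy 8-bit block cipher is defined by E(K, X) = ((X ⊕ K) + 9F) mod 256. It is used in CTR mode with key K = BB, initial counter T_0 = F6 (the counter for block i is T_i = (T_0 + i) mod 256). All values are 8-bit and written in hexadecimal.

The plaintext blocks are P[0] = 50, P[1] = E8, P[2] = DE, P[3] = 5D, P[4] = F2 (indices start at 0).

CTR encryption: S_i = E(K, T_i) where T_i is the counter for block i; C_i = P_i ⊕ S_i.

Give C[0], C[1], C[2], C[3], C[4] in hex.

C[0] = BC, C[1] = 03, C[2] = 3C, C[3] = BC, C[4] = 12

C[0]: T = F6, S = E(K, T) = EC; 50 ⊕ EC = BC.
C[1]: T = F7, S = E(K, T) = EB; E8 ⊕ EB = 03.
C[2]: T = F8, S = E(K, T) = E2; DE ⊕ E2 = 3C.
C[3]: T = F9, S = E(K, T) = E1; 5D ⊕ E1 = BC.
C[4]: T = FA, S = E(K, T) = E0; F2 ⊕ E0 = 12.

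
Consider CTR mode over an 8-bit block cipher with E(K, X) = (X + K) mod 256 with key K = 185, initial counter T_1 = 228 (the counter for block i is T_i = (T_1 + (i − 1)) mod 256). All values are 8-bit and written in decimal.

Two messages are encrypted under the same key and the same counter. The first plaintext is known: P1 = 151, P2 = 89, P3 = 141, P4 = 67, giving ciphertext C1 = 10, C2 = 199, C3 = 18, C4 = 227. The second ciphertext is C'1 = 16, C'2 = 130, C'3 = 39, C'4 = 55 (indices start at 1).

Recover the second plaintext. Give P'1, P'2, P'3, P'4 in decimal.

P'1 = 141, P'2 = 28, P'3 = 184, P'4 = 151

In CTR with a reused counter, both messages share the same keystream S_i, so C_i ⊕ C'_i = P_i ⊕ P'_i and thus P'_i = P_i ⊕ C_i ⊕ C'_i.
P'1: 151 ⊕ 10 ⊕ 16 = 141.
P'2: 89 ⊕ 199 ⊕ 130 = 28.
P'3: 141 ⊕ 18 ⊕ 39 = 184.
P'4: 67 ⊕ 227 ⊕ 55 = 151.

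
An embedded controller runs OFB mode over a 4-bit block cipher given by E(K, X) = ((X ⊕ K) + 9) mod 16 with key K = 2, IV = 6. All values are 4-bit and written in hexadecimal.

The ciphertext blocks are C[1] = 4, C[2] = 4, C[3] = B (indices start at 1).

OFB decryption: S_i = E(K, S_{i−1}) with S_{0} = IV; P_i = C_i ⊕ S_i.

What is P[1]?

P[1]: S = E(K, 6) = D; 4 ⊕ D = 9.

P[1] = 9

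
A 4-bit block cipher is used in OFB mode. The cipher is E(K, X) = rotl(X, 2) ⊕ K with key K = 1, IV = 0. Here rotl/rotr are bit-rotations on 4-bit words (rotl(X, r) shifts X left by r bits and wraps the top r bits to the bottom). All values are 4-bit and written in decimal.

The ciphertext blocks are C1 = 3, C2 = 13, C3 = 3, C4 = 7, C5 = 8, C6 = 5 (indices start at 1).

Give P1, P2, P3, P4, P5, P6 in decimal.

P1 = 2, P2 = 8, P3 = 7, P4 = 7, P5 = 9, P6 = 0

OFB decryption: S_i = E(K, S_{i−1}) with S_{0} = IV; P_i = C_i ⊕ S_i.
P1: S = E(K, 0) = 1; 3 ⊕ 1 = 2.
P2: S = E(K, 1) = 5; 13 ⊕ 5 = 8.
P3: S = E(K, 5) = 4; 3 ⊕ 4 = 7.
P4: S = E(K, 4) = 0; 7 ⊕ 0 = 7.
P5: S = E(K, 0) = 1; 8 ⊕ 1 = 9.
P6: S = E(K, 1) = 5; 5 ⊕ 5 = 0.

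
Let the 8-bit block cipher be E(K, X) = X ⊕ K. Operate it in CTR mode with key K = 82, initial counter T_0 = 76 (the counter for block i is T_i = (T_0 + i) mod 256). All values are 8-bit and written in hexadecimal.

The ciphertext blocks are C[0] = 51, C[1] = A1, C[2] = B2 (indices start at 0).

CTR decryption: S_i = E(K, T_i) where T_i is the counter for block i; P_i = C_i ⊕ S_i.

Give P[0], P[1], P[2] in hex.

P[0]: T = 76, S = E(K, T) = F4; 51 ⊕ F4 = A5.
P[1]: T = 77, S = E(K, T) = F5; A1 ⊕ F5 = 54.
P[2]: T = 78, S = E(K, T) = FA; B2 ⊕ FA = 48.

P[0] = A5, P[1] = 54, P[2] = 48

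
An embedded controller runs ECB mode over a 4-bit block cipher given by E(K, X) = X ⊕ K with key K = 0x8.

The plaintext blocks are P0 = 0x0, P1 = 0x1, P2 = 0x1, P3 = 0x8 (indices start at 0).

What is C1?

ECB encryption: C_i = E(K, P_i).
C1: E(K, 0x1) = 0x9.

C1 = 0x9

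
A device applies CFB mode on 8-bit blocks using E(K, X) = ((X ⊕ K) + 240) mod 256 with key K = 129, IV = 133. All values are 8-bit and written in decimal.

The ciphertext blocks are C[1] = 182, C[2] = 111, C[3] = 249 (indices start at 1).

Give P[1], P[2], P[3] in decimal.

CFB decryption: P_i = C_i ⊕ E(K, C_{i−1}), with C_{0} = IV.
P[1]: E(K, 133) = 244; 182 ⊕ 244 = 66.
P[2]: E(K, 182) = 39; 111 ⊕ 39 = 72.
P[3]: E(K, 111) = 222; 249 ⊕ 222 = 39.

P[1] = 66, P[2] = 72, P[3] = 39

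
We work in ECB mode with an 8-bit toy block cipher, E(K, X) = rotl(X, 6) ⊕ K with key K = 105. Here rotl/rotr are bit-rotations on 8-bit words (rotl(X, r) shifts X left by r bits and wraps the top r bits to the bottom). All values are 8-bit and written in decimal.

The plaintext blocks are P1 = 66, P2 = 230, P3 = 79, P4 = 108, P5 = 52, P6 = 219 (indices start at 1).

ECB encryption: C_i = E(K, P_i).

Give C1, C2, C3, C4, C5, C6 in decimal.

C1: E(K, 66) = 249.
C2: E(K, 230) = 208.
C3: E(K, 79) = 186.
C4: E(K, 108) = 114.
C5: E(K, 52) = 100.
C6: E(K, 219) = 159.

C1 = 249, C2 = 208, C3 = 186, C4 = 114, C5 = 100, C6 = 159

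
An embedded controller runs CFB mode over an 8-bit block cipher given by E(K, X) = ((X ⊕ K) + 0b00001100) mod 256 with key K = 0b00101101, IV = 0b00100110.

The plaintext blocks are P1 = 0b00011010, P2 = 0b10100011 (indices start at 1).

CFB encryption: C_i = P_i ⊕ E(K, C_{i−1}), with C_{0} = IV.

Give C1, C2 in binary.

C1 = 0b00001101, C2 = 0b10001111

C1: E(K, 0b00100110) = 0b00010111; 0b00011010 ⊕ 0b00010111 = 0b00001101.
C2: E(K, 0b00001101) = 0b00101100; 0b10100011 ⊕ 0b00101100 = 0b10001111.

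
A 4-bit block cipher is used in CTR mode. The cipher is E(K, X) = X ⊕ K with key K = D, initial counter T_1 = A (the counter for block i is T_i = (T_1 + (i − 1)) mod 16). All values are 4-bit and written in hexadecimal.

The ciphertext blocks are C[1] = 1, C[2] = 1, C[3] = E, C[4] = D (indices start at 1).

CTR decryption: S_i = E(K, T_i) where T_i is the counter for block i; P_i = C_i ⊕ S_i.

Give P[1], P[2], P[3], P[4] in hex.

P[1] = 6, P[2] = 7, P[3] = F, P[4] = D

P[1]: T = A, S = E(K, T) = 7; 1 ⊕ 7 = 6.
P[2]: T = B, S = E(K, T) = 6; 1 ⊕ 6 = 7.
P[3]: T = C, S = E(K, T) = 1; E ⊕ 1 = F.
P[4]: T = D, S = E(K, T) = 0; D ⊕ 0 = D.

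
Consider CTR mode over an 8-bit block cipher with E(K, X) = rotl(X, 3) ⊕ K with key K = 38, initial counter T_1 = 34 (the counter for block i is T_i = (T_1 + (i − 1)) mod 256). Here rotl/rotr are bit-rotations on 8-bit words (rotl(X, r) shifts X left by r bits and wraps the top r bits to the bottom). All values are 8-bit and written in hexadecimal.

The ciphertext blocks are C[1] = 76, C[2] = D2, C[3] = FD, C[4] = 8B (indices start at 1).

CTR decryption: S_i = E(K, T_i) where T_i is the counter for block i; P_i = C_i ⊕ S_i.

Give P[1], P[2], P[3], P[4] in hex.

P[1] = EF, P[2] = 43, P[3] = 74, P[4] = 0A

P[1]: T = 34, S = E(K, T) = 99; 76 ⊕ 99 = EF.
P[2]: T = 35, S = E(K, T) = 91; D2 ⊕ 91 = 43.
P[3]: T = 36, S = E(K, T) = 89; FD ⊕ 89 = 74.
P[4]: T = 37, S = E(K, T) = 81; 8B ⊕ 81 = 0A.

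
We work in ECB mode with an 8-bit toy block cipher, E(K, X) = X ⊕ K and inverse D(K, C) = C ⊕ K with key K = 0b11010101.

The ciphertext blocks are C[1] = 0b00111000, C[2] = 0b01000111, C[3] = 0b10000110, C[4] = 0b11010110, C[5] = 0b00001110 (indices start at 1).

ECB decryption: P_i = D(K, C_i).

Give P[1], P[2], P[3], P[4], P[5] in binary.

P[1] = 0b11101101, P[2] = 0b10010010, P[3] = 0b01010011, P[4] = 0b00000011, P[5] = 0b11011011

P[1]: D(K, 0b00111000) = 0b11101101.
P[2]: D(K, 0b01000111) = 0b10010010.
P[3]: D(K, 0b10000110) = 0b01010011.
P[4]: D(K, 0b11010110) = 0b00000011.
P[5]: D(K, 0b00001110) = 0b11011011.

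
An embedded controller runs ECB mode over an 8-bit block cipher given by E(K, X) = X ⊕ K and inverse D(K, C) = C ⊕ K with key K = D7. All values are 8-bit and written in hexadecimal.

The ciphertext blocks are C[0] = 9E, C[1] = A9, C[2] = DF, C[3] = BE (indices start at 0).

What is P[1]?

P[1] = 7E

ECB decryption: P_i = D(K, C_i).
P[1]: D(K, A9) = 7E.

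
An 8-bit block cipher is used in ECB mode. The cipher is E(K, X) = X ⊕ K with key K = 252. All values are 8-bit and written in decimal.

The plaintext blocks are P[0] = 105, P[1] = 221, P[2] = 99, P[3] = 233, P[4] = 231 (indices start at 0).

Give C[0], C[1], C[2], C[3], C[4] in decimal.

C[0] = 149, C[1] = 33, C[2] = 159, C[3] = 21, C[4] = 27

ECB encryption: C_i = E(K, P_i).
C[0]: E(K, 105) = 149.
C[1]: E(K, 221) = 33.
C[2]: E(K, 99) = 159.
C[3]: E(K, 233) = 21.
C[4]: E(K, 231) = 27.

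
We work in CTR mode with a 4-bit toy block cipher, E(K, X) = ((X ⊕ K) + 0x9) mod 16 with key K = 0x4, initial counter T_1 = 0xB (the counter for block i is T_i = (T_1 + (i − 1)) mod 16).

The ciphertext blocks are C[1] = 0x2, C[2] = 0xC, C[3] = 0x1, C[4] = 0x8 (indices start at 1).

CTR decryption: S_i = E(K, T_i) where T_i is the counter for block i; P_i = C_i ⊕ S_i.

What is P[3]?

P[3] = 0x3

P[3]: T = 0xD, S = E(K, T) = 0x2; 0x1 ⊕ 0x2 = 0x3.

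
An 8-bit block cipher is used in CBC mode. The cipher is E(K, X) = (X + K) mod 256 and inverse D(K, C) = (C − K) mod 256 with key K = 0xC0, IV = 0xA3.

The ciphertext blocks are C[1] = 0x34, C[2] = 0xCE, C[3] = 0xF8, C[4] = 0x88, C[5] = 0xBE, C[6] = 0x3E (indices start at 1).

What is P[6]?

P[6] = 0xC0

CBC decryption: P_i = D(K, C_i) ⊕ C_{i−1}, with C_{0} = IV.
P[6]: D(K, 0x3E) = 0x7E; 0x7E ⊕ 0xBE = 0xC0.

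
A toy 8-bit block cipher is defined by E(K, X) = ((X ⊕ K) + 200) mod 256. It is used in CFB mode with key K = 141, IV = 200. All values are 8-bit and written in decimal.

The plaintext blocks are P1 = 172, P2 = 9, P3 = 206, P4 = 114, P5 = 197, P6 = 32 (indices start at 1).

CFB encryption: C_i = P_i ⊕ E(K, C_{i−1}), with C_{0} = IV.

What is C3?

C3 = 246

C1: E(K, 200) = 13; 172 ⊕ 13 = 161.
C2: E(K, 161) = 244; 9 ⊕ 244 = 253.
C3: E(K, 253) = 56; 206 ⊕ 56 = 246.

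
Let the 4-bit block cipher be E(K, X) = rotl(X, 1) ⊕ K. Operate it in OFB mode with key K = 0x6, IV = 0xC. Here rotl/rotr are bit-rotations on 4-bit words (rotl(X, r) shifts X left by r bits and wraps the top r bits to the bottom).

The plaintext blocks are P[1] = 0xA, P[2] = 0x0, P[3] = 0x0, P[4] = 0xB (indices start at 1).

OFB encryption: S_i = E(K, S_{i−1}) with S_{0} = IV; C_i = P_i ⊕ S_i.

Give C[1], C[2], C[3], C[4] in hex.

C[1]: S = E(K, 0xC) = 0xF; 0xA ⊕ 0xF = 0x5.
C[2]: S = E(K, 0xF) = 0x9; 0x0 ⊕ 0x9 = 0x9.
C[3]: S = E(K, 0x9) = 0x5; 0x0 ⊕ 0x5 = 0x5.
C[4]: S = E(K, 0x5) = 0xC; 0xB ⊕ 0xC = 0x7.

C[1] = 0x5, C[2] = 0x9, C[3] = 0x5, C[4] = 0x7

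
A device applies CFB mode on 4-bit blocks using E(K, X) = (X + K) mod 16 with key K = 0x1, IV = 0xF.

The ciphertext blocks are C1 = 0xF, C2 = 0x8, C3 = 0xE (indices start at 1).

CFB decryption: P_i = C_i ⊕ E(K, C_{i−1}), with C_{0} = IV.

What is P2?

P2 = 0x8

P2: E(K, 0xF) = 0x0; 0x8 ⊕ 0x0 = 0x8.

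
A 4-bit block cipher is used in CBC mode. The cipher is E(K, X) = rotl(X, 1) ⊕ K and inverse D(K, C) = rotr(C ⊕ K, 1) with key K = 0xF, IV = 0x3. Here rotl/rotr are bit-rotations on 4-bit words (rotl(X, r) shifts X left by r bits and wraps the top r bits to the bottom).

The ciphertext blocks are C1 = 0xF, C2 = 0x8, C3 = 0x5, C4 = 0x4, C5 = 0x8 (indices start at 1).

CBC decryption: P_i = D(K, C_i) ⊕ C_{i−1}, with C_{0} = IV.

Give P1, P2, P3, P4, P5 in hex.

P1: D(K, 0xF) = 0x0; 0x0 ⊕ 0x3 = 0x3.
P2: D(K, 0x8) = 0xB; 0xB ⊕ 0xF = 0x4.
P3: D(K, 0x5) = 0x5; 0x5 ⊕ 0x8 = 0xD.
P4: D(K, 0x4) = 0xD; 0xD ⊕ 0x5 = 0x8.
P5: D(K, 0x8) = 0xB; 0xB ⊕ 0x4 = 0xF.

P1 = 0x3, P2 = 0x4, P3 = 0xD, P4 = 0x8, P5 = 0xF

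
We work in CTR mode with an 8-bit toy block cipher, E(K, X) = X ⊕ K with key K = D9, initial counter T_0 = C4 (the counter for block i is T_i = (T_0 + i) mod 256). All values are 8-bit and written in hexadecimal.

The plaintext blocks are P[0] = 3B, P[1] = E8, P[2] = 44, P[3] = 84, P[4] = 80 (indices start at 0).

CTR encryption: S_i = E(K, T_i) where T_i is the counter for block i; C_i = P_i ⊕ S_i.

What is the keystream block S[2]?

1F

C[0]: T = C4, S = E(K, T) = 1D; 3B ⊕ 1D = 26.
C[1]: T = C5, S = E(K, T) = 1C; E8 ⊕ 1C = F4.
C[2]: T = C6, S = E(K, T) = 1F; 44 ⊕ 1F = 5B.
So S[2] = 1F.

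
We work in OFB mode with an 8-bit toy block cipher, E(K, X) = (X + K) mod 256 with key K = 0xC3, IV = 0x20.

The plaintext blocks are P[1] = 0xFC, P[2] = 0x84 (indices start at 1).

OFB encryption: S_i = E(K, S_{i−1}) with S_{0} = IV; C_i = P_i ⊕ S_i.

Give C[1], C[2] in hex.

C[1]: S = E(K, 0x20) = 0xE3; 0xFC ⊕ 0xE3 = 0x1F.
C[2]: S = E(K, 0xE3) = 0xA6; 0x84 ⊕ 0xA6 = 0x22.

C[1] = 0x1F, C[2] = 0x22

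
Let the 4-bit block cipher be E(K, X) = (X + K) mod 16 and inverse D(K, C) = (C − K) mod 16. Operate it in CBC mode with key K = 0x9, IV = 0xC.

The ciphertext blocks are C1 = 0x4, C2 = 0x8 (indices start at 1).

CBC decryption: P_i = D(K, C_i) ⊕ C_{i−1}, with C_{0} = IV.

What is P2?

P2: D(K, 0x8) = 0xF; 0xF ⊕ 0x4 = 0xB.

P2 = 0xB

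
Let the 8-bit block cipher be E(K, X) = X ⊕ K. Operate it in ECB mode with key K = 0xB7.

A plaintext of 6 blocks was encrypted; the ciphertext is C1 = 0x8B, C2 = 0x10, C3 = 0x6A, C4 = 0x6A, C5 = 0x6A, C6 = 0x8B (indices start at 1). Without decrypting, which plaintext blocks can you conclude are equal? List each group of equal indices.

P1 = P6; P3 = P4 = P5

ECB encrypts each block independently with the same key, so equal ciphertext blocks imply equal plaintext blocks.
C1 = C6 = 0x8B, so P1 = P6.
C3 = C4 = C5 = 0x6A, so P3 = P4 = P5.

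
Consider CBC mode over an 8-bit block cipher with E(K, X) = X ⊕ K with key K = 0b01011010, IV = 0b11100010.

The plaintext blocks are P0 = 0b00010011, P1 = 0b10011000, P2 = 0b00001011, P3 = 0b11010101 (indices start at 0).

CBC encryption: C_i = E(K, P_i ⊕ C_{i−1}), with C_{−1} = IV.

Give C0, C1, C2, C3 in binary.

C0 = 0b10101011, C1 = 0b01101001, C2 = 0b00111000, C3 = 0b10110111

C0: P0 ⊕ 0b11100010 = 0b11110001; E(K, 0b11110001) = 0b10101011.
C1: P1 ⊕ 0b10101011 = 0b00110011; E(K, 0b00110011) = 0b01101001.
C2: P2 ⊕ 0b01101001 = 0b01100010; E(K, 0b01100010) = 0b00111000.
C3: P3 ⊕ 0b00111000 = 0b11101101; E(K, 0b11101101) = 0b10110111.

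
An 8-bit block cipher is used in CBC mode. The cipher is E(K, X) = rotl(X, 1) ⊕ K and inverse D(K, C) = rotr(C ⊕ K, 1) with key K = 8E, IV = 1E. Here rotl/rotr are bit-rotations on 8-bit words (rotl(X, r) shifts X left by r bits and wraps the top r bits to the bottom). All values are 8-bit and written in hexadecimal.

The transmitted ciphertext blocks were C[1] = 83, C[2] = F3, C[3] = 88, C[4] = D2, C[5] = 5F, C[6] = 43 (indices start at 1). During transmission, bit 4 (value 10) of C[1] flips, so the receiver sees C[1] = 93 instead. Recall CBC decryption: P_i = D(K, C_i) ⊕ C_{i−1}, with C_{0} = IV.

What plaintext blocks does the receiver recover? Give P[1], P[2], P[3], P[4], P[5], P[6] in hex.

Only C[1] changed, to 93. In CBC, a change in C_i garbles P_i and flips the same bit in P_{i+1}. Decrypting the received ciphertext:
P[1]: D(K, 93) = 8E; 8E ⊕ 1E = 90.
P[2]: D(K, F3) = BE; BE ⊕ 93 = 2D.
P[3]: D(K, 88) = 03; 03 ⊕ F3 = F0.
P[4]: D(K, D2) = 2E; 2E ⊕ 88 = A6.
P[5]: D(K, 5F) = E8; E8 ⊕ D2 = 3A.
P[6]: D(K, 43) = E6; E6 ⊕ 5F = B9.
Blocks that differ from the original plaintext: P[1], P[2].

P[1] = 90, P[2] = 2D, P[3] = F0, P[4] = A6, P[5] = 3A, P[6] = B9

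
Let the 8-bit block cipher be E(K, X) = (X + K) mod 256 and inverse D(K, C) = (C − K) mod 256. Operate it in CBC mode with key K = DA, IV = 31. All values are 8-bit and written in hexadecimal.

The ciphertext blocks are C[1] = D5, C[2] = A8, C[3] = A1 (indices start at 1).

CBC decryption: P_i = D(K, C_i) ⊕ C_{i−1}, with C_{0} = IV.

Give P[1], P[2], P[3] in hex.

P[1] = CA, P[2] = 1B, P[3] = 6F

P[1]: D(K, D5) = FB; FB ⊕ 31 = CA.
P[2]: D(K, A8) = CE; CE ⊕ D5 = 1B.
P[3]: D(K, A1) = C7; C7 ⊕ A8 = 6F.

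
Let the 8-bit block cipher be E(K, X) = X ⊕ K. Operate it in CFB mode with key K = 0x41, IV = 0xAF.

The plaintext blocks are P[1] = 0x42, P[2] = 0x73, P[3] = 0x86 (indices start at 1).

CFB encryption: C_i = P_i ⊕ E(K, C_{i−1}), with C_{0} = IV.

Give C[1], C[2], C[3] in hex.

C[1] = 0xAC, C[2] = 0x9E, C[3] = 0x59

C[1]: E(K, 0xAF) = 0xEE; 0x42 ⊕ 0xEE = 0xAC.
C[2]: E(K, 0xAC) = 0xED; 0x73 ⊕ 0xED = 0x9E.
C[3]: E(K, 0x9E) = 0xDF; 0x86 ⊕ 0xDF = 0x59.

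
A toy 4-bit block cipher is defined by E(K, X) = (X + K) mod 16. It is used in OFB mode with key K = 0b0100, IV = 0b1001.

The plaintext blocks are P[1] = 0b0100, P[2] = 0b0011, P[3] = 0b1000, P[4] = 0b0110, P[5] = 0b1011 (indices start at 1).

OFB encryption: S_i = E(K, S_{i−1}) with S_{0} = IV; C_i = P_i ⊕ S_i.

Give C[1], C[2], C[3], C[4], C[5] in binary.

C[1]: S = E(K, 0b1001) = 0b1101; 0b0100 ⊕ 0b1101 = 0b1001.
C[2]: S = E(K, 0b1101) = 0b0001; 0b0011 ⊕ 0b0001 = 0b0010.
C[3]: S = E(K, 0b0001) = 0b0101; 0b1000 ⊕ 0b0101 = 0b1101.
C[4]: S = E(K, 0b0101) = 0b1001; 0b0110 ⊕ 0b1001 = 0b1111.
C[5]: S = E(K, 0b1001) = 0b1101; 0b1011 ⊕ 0b1101 = 0b0110.

C[1] = 0b1001, C[2] = 0b0010, C[3] = 0b1101, C[4] = 0b1111, C[5] = 0b0110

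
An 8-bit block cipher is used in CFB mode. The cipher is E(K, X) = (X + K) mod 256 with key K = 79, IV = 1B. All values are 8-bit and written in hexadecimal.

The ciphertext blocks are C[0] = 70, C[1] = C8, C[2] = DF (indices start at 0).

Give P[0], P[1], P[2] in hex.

CFB decryption: P_i = C_i ⊕ E(K, C_{i−1}), with C_{−1} = IV.
P[0]: E(K, 1B) = 94; 70 ⊕ 94 = E4.
P[1]: E(K, 70) = E9; C8 ⊕ E9 = 21.
P[2]: E(K, C8) = 41; DF ⊕ 41 = 9E.

P[0] = E4, P[1] = 21, P[2] = 9E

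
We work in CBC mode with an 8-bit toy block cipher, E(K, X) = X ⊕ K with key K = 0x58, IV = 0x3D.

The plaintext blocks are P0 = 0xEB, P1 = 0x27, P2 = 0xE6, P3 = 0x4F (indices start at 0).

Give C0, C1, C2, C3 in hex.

CBC encryption: C_i = E(K, P_i ⊕ C_{i−1}), with C_{−1} = IV.
C0: P0 ⊕ 0x3D = 0xD6; E(K, 0xD6) = 0x8E.
C1: P1 ⊕ 0x8E = 0xA9; E(K, 0xA9) = 0xF1.
C2: P2 ⊕ 0xF1 = 0x17; E(K, 0x17) = 0x4F.
C3: P3 ⊕ 0x4F = 0x00; E(K, 0x00) = 0x58.

C0 = 0x8E, C1 = 0xF1, C2 = 0x4F, C3 = 0x58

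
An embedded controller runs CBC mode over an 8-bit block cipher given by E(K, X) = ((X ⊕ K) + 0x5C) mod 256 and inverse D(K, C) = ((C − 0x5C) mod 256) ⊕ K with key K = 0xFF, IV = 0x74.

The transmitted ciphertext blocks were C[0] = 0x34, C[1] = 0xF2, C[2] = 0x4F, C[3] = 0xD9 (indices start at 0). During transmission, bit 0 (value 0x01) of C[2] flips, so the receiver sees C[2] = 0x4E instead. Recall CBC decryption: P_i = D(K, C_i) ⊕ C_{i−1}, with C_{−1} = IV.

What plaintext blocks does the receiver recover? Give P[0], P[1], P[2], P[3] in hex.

Only C[2] changed, to 0x4E. In CBC, a change in C_i garbles P_i and flips the same bit in P_{i+1}. Decrypting the received ciphertext:
P[0]: D(K, 0x34) = 0x27; 0x27 ⊕ 0x74 = 0x53.
P[1]: D(K, 0xF2) = 0x69; 0x69 ⊕ 0x34 = 0x5D.
P[2]: D(K, 0x4E) = 0x0D; 0x0D ⊕ 0xF2 = 0xFF.
P[3]: D(K, 0xD9) = 0x82; 0x82 ⊕ 0x4E = 0xCC.
Blocks that differ from the original plaintext: P[2], P[3].

P[0] = 0x53, P[1] = 0x5D, P[2] = 0xFF, P[3] = 0xCC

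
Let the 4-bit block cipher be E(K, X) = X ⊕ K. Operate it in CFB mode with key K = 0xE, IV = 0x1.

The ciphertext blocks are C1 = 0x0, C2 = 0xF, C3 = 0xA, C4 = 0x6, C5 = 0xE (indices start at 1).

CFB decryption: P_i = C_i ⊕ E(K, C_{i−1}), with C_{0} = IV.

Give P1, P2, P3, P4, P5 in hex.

P1 = 0xF, P2 = 0x1, P3 = 0xB, P4 = 0x2, P5 = 0x6

P1: E(K, 0x1) = 0xF; 0x0 ⊕ 0xF = 0xF.
P2: E(K, 0x0) = 0xE; 0xF ⊕ 0xE = 0x1.
P3: E(K, 0xF) = 0x1; 0xA ⊕ 0x1 = 0xB.
P4: E(K, 0xA) = 0x4; 0x6 ⊕ 0x4 = 0x2.
P5: E(K, 0x6) = 0x8; 0xE ⊕ 0x8 = 0x6.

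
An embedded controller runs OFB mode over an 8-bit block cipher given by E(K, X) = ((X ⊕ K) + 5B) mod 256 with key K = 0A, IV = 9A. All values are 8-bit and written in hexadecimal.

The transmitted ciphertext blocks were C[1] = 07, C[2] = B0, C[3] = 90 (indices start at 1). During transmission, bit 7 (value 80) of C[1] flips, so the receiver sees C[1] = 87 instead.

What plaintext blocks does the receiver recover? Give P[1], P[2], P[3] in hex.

OFB decryption: S_i = E(K, S_{i−1}) with S_{0} = IV; P_i = C_i ⊕ S_i.
Only C[1] changed, to 87. In OFB, a change in C_i flips the same bit in P_i only; the keystream is unaffected. Decrypting the received ciphertext:
P[1]: S = E(K, 9A) = EB; 87 ⊕ EB = 6C.
P[2]: S = E(K, EB) = 3C; B0 ⊕ 3C = 8C.
P[3]: S = E(K, 3C) = 91; 90 ⊕ 91 = 01.
Blocks that differ from the original plaintext: P[1].

P[1] = 6C, P[2] = 8C, P[3] = 01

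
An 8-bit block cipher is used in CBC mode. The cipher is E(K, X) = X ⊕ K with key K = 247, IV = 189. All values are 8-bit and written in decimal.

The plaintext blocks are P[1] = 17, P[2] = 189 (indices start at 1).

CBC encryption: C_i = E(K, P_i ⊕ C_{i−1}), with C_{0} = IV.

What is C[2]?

C[1]: P[1] ⊕ 189 = 172; E(K, 172) = 91.
C[2]: P[2] ⊕ 91 = 230; E(K, 230) = 17.

C[2] = 17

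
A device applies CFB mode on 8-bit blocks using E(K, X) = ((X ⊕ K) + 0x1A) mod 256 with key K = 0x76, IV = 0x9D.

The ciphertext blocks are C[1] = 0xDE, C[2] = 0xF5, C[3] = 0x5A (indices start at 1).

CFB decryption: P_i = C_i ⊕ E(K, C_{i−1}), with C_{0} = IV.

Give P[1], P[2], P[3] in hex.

P[1]: E(K, 0x9D) = 0x05; 0xDE ⊕ 0x05 = 0xDB.
P[2]: E(K, 0xDE) = 0xC2; 0xF5 ⊕ 0xC2 = 0x37.
P[3]: E(K, 0xF5) = 0x9D; 0x5A ⊕ 0x9D = 0xC7.

P[1] = 0xDB, P[2] = 0x37, P[3] = 0xC7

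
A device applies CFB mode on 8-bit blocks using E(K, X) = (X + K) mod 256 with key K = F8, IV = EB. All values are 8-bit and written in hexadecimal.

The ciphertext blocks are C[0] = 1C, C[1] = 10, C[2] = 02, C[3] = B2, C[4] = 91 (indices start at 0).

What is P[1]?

P[1] = 04

CFB decryption: P_i = C_i ⊕ E(K, C_{i−1}), with C_{−1} = IV.
P[1]: E(K, 1C) = 14; 10 ⊕ 14 = 04.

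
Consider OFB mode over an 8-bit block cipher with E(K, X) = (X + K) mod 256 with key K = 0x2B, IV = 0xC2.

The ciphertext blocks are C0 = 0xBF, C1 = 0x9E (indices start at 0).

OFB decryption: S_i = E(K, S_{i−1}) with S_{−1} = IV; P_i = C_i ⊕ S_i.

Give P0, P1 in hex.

P0: S = E(K, 0xC2) = 0xED; 0xBF ⊕ 0xED = 0x52.
P1: S = E(K, 0xED) = 0x18; 0x9E ⊕ 0x18 = 0x86.

P0 = 0x52, P1 = 0x86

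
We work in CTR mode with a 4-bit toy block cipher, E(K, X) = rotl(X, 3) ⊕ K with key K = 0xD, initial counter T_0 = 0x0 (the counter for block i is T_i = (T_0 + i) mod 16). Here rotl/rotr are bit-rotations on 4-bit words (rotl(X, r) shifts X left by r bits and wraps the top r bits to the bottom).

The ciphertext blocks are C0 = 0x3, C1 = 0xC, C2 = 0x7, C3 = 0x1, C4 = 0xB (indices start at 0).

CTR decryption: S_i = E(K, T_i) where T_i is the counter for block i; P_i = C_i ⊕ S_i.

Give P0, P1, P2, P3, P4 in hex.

P0: T = 0x0, S = E(K, T) = 0xD; 0x3 ⊕ 0xD = 0xE.
P1: T = 0x1, S = E(K, T) = 0x5; 0xC ⊕ 0x5 = 0x9.
P2: T = 0x2, S = E(K, T) = 0xC; 0x7 ⊕ 0xC = 0xB.
P3: T = 0x3, S = E(K, T) = 0x4; 0x1 ⊕ 0x4 = 0x5.
P4: T = 0x4, S = E(K, T) = 0xF; 0xB ⊕ 0xF = 0x4.

P0 = 0xE, P1 = 0x9, P2 = 0xB, P3 = 0x5, P4 = 0x4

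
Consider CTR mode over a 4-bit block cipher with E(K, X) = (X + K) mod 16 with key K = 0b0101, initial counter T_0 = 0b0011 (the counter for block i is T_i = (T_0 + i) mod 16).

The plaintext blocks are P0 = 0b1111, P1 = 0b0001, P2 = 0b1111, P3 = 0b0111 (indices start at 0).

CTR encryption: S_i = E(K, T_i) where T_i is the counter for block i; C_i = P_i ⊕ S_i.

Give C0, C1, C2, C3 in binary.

C0: T = 0b0011, S = E(K, T) = 0b1000; 0b1111 ⊕ 0b1000 = 0b0111.
C1: T = 0b0100, S = E(K, T) = 0b1001; 0b0001 ⊕ 0b1001 = 0b1000.
C2: T = 0b0101, S = E(K, T) = 0b1010; 0b1111 ⊕ 0b1010 = 0b0101.
C3: T = 0b0110, S = E(K, T) = 0b1011; 0b0111 ⊕ 0b1011 = 0b1100.

C0 = 0b0111, C1 = 0b1000, C2 = 0b0101, C3 = 0b1100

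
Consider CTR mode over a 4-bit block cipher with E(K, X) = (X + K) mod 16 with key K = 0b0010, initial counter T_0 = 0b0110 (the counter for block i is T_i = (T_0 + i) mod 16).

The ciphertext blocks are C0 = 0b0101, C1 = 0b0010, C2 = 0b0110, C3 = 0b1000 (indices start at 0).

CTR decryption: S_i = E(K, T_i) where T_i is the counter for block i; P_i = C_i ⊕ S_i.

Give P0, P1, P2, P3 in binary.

P0 = 0b1101, P1 = 0b1011, P2 = 0b1100, P3 = 0b0011

P0: T = 0b0110, S = E(K, T) = 0b1000; 0b0101 ⊕ 0b1000 = 0b1101.
P1: T = 0b0111, S = E(K, T) = 0b1001; 0b0010 ⊕ 0b1001 = 0b1011.
P2: T = 0b1000, S = E(K, T) = 0b1010; 0b0110 ⊕ 0b1010 = 0b1100.
P3: T = 0b1001, S = E(K, T) = 0b1011; 0b1000 ⊕ 0b1011 = 0b0011.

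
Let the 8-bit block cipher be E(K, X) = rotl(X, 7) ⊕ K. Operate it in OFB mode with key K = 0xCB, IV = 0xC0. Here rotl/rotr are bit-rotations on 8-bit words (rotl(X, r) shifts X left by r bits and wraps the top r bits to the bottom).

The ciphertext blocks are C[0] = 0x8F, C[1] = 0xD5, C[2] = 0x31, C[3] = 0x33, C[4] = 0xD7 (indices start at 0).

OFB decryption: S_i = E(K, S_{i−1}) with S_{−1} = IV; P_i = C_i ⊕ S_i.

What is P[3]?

P[0]: S = E(K, 0xC0) = 0xAB; 0x8F ⊕ 0xAB = 0x24.
P[1]: S = E(K, 0xAB) = 0x1E; 0xD5 ⊕ 0x1E = 0xCB.
P[2]: S = E(K, 0x1E) = 0xC4; 0x31 ⊕ 0xC4 = 0xF5.
P[3]: S = E(K, 0xC4) = 0xA9; 0x33 ⊕ 0xA9 = 0x9A.

P[3] = 0x9A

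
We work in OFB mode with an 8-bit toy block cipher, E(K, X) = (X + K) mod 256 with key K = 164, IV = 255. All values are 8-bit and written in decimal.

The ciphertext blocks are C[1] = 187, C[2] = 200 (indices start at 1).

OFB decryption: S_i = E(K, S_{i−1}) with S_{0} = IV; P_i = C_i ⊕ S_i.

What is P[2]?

P[1]: S = E(K, 255) = 163; 187 ⊕ 163 = 24.
P[2]: S = E(K, 163) = 71; 200 ⊕ 71 = 143.

P[2] = 143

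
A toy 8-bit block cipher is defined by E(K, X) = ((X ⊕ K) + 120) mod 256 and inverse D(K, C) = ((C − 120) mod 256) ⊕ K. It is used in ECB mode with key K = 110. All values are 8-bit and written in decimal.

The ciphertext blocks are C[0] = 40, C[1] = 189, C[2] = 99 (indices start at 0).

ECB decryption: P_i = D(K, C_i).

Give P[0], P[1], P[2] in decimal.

P[0] = 222, P[1] = 43, P[2] = 133

P[0]: D(K, 40) = 222.
P[1]: D(K, 189) = 43.
P[2]: D(K, 99) = 133.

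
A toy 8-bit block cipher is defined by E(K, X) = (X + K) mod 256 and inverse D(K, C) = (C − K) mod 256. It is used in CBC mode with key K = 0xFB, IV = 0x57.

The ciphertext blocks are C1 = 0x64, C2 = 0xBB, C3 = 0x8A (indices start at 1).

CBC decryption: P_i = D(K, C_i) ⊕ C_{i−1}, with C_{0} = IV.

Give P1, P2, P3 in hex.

P1: D(K, 0x64) = 0x69; 0x69 ⊕ 0x57 = 0x3E.
P2: D(K, 0xBB) = 0xC0; 0xC0 ⊕ 0x64 = 0xA4.
P3: D(K, 0x8A) = 0x8F; 0x8F ⊕ 0xBB = 0x34.

P1 = 0x3E, P2 = 0xA4, P3 = 0x34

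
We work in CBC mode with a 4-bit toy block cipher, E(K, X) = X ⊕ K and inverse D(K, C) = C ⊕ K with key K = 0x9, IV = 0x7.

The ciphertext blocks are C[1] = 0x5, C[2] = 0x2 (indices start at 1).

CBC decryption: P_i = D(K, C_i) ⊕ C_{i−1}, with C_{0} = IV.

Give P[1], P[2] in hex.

P[1] = 0xB, P[2] = 0xE

P[1]: D(K, 0x5) = 0xC; 0xC ⊕ 0x7 = 0xB.
P[2]: D(K, 0x2) = 0xB; 0xB ⊕ 0x5 = 0xE.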